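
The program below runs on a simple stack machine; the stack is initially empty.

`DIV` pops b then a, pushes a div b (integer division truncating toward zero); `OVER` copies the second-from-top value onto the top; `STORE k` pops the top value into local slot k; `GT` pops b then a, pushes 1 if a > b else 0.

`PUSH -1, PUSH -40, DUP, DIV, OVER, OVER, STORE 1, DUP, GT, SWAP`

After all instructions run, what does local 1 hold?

PUSH -1  -> [-1]
PUSH -40 -> [-1, -40]
DUP      -> [-1, -40, -40]
DIV      -> [-1, 1]
OVER     -> [-1, 1, -1]
OVER     -> [-1, 1, -1, 1]
STORE 1  -> [-1, 1, -1]
DUP      -> [-1, 1, -1, -1]
GT       -> [-1, 1, 0]
SWAP     -> [-1, 0, 1]

1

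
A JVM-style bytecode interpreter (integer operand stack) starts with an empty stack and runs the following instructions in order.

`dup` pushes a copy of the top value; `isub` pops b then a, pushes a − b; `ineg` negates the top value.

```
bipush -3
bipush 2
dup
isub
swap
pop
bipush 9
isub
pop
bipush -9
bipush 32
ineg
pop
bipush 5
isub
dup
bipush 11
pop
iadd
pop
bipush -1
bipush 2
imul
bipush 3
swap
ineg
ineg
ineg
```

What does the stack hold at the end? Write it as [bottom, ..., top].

bipush -3  -3
bipush 2   -3 2
dup        -3 2 2
isub       -3 0
swap       0 -3
pop        0
bipush 9   0 9
isub       -9
pop        (empty)
bipush -9  -9
bipush 32  -9 32
ineg       -9 -32
pop        -9
bipush 5   -9 5
isub       -14
dup        -14 -14
bipush 11  -14 -14 11
pop        -14 -14
iadd       -28
pop        (empty)
bipush -1  -1
bipush 2   -1 2
imul       -2
bipush 3   -2 3
swap       3 -2
ineg       3 2
ineg       3 -2
ineg       3 2

[3, 2]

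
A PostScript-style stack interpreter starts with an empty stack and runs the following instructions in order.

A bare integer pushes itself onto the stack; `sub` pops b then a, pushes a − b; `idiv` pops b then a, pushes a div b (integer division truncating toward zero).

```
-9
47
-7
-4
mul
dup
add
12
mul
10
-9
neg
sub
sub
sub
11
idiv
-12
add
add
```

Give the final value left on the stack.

-77

-9    -9
47    -9 47
-7    -9 47 -7
-4    -9 47 -7 -4
mul   -9 47 28
dup   -9 47 28 28
add   -9 47 56
12    -9 47 56 12
mul   -9 47 672
10    -9 47 672 10
-9    -9 47 672 10 -9
neg   -9 47 672 10 9
sub   -9 47 672 1
sub   -9 47 671
sub   -9 -624
11    -9 -624 11
idiv  -9 -56
-12   -9 -56 -12
add   -9 -68
add   -77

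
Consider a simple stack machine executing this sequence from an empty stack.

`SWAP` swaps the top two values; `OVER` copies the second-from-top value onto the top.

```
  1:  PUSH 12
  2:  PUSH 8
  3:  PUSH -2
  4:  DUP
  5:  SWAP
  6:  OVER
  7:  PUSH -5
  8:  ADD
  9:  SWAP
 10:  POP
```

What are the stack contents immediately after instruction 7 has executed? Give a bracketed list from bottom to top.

PUSH 12 -> 12
PUSH 8  -> 12 8
PUSH -2 -> 12 8 -2
DUP     -> 12 8 -2 -2
SWAP    -> 12 8 -2 -2
OVER    -> 12 8 -2 -2 -2
PUSH -5 -> 12 8 -2 -2 -2 -5

[12, 8, -2, -2, -2, -5]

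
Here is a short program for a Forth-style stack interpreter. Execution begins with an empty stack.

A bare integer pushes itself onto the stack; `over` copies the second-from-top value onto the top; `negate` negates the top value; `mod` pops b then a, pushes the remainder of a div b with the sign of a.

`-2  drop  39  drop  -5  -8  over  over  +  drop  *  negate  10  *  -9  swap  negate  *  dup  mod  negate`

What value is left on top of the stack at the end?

-2     -> [-2]
drop   -> []
39     -> [39]
drop   -> []
-5     -> [-5]
-8     -> [-5, -8]
over   -> [-5, -8, -5]
over   -> [-5, -8, -5, -8]
+      -> [-5, -8, -13]
drop   -> [-5, -8]
*      -> [40]
negate -> [-40]
10     -> [-40, 10]
*      -> [-400]
-9     -> [-400, -9]
swap   -> [-9, -400]
negate -> [-9, 400]
*      -> [-3600]
dup    -> [-3600, -3600]
mod    -> [0]
negate -> [0]

0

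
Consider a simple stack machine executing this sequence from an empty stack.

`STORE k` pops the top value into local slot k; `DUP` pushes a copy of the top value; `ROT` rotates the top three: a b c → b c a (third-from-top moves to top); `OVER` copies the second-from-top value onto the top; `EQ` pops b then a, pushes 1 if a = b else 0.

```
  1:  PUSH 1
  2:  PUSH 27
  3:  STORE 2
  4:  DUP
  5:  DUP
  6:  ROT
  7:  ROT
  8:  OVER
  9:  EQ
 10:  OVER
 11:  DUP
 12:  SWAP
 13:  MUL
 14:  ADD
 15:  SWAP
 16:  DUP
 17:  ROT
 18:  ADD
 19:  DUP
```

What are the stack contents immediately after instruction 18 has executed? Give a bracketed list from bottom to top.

PUSH 1  -> 1
PUSH 27 -> 1 27
STORE 2 -> 1
DUP     -> 1 1
DUP     -> 1 1 1
ROT     -> 1 1 1
ROT     -> 1 1 1
OVER    -> 1 1 1 1
EQ      -> 1 1 1
OVER    -> 1 1 1 1
DUP     -> 1 1 1 1 1
SWAP    -> 1 1 1 1 1
MUL     -> 1 1 1 1
ADD     -> 1 1 2
SWAP    -> 1 2 1
DUP     -> 1 2 1 1
ROT     -> 1 1 1 2
ADD     -> 1 1 3

[1, 1, 3]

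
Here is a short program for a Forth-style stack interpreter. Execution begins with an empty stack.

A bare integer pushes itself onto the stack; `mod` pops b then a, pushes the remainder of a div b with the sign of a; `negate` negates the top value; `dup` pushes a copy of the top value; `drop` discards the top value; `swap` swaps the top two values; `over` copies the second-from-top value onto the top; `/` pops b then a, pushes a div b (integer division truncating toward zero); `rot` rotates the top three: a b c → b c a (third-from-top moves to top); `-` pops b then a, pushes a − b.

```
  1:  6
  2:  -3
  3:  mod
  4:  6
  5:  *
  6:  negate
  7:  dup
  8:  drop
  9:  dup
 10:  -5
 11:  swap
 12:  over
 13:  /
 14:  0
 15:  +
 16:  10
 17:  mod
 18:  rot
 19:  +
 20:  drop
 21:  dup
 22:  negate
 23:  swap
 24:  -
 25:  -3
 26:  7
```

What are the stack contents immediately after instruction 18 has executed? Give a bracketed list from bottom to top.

6       [6]
-3      [6, -3]
mod     [0]
6       [0, 6]
*       [0]
negate  [0]
dup     [0, 0]
drop    [0]
dup     [0, 0]
-5      [0, 0, -5]
swap    [0, -5, 0]
over    [0, -5, 0, -5]
/       [0, -5, 0]
0       [0, -5, 0, 0]
+       [0, -5, 0]
10      [0, -5, 0, 10]
mod     [0, -5, 0]
rot     [-5, 0, 0]

[-5, 0, 0]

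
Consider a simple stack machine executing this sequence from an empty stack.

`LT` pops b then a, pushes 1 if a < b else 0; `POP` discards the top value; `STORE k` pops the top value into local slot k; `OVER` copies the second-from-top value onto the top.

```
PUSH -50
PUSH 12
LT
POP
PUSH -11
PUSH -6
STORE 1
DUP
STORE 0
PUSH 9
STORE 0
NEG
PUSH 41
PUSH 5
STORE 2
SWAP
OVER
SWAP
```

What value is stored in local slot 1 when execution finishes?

PUSH -50 → -50
PUSH 12  → -50 12
LT       → 1
POP      → (empty)
PUSH -11 → -11
PUSH -6  → -11 -6
STORE 1  → -11
DUP      → -11 -11
STORE 0  → -11
PUSH 9   → -11 9
STORE 0  → -11
NEG      → 11
PUSH 41  → 11 41
PUSH 5   → 11 41 5
STORE 2  → 11 41
SWAP     → 41 11
OVER     → 41 11 41
SWAP     → 41 41 11

-6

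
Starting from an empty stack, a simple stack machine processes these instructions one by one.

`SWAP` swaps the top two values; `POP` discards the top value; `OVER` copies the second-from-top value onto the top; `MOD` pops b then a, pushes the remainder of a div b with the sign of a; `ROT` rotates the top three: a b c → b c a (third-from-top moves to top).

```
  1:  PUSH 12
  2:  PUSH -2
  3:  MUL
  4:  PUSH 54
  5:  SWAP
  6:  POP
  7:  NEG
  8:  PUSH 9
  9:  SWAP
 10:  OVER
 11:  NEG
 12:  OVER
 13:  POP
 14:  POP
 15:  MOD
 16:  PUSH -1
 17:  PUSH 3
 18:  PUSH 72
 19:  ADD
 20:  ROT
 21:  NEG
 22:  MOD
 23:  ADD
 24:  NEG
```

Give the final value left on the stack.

-2

PUSH 12 → [12]
PUSH -2 → [12, -2]
MUL     → [-24]
PUSH 54 → [-24, 54]
SWAP    → [54, -24]
POP     → [54]
NEG     → [-54]
PUSH 9  → [-54, 9]
SWAP    → [9, -54]
OVER    → [9, -54, 9]
NEG     → [9, -54, -9]
OVER    → [9, -54, -9, -54]
POP     → [9, -54, -9]
POP     → [9, -54]
MOD     → [9]
PUSH -1 → [9, -1]
PUSH 3  → [9, -1, 3]
PUSH 72 → [9, -1, 3, 72]
ADD     → [9, -1, 75]
ROT     → [-1, 75, 9]
NEG     → [-1, 75, -9]
MOD     → [-1, 3]
ADD     → [2]
NEG     → [-2]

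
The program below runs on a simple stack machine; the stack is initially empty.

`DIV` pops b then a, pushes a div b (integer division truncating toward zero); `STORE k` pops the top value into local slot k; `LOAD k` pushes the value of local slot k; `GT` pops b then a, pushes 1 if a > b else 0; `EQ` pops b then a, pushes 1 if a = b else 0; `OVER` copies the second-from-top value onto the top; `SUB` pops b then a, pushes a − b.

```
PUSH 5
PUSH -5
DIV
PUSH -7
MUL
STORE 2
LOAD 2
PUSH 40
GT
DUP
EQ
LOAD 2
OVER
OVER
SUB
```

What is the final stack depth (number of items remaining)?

3

PUSH 5  : 5
PUSH -5 : 5 -5
DIV     : -1
PUSH -7 : -1 -7
MUL     : 7
STORE 2 : (empty)
LOAD 2  : 7
PUSH 40 : 7 40
GT      : 0
DUP     : 0 0
EQ      : 1
LOAD 2  : 1 7
OVER    : 1 7 1
OVER    : 1 7 1 7
SUB     : 1 7 -6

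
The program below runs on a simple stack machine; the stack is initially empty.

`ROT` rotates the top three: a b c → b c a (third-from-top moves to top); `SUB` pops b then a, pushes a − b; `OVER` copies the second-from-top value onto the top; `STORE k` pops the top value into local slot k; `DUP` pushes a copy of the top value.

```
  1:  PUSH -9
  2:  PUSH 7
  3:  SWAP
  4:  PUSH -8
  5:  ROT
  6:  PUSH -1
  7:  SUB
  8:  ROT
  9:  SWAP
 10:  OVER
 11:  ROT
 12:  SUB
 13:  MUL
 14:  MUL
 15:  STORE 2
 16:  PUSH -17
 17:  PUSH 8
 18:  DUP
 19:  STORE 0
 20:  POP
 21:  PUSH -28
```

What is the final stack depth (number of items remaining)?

2

PUSH -9   [-9]
PUSH 7    [-9, 7]
SWAP      [7, -9]
PUSH -8   [7, -9, -8]
ROT       [-9, -8, 7]
PUSH -1   [-9, -8, 7, -1]
SUB       [-9, -8, 8]
ROT       [-8, 8, -9]
SWAP      [-8, -9, 8]
OVER      [-8, -9, 8, -9]
ROT       [-8, 8, -9, -9]
SUB       [-8, 8, 0]
MUL       [-8, 0]
MUL       [0]
STORE 2   []
PUSH -17  [-17]
PUSH 8    [-17, 8]
DUP       [-17, 8, 8]
STORE 0   [-17, 8]
POP       [-17]
PUSH -28  [-17, -28]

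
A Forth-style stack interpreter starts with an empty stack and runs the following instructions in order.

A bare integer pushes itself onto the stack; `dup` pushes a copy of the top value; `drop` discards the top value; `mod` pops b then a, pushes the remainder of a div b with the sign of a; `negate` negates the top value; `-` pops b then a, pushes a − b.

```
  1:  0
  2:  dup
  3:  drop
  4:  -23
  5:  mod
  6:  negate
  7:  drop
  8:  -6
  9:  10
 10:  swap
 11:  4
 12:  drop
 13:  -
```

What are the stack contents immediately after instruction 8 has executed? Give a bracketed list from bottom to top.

[-6]

0      : 0
dup    : 0 0
drop   : 0
-23    : 0 -23
mod    : 0
negate : 0
drop   : (empty)
-6     : -6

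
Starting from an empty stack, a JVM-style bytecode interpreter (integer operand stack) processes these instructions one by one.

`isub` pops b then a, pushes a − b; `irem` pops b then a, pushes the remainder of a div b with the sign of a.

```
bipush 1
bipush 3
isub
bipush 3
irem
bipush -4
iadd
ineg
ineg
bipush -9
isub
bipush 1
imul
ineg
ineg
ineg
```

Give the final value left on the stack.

-3

bipush 1  : 1
bipush 3  : 1 3
isub      : -2
bipush 3  : -2 3
irem      : -2
bipush -4 : -2 -4
iadd      : -6
ineg      : 6
ineg      : -6
bipush -9 : -6 -9
isub      : 3
bipush 1  : 3 1
imul      : 3
ineg      : -3
ineg      : 3
ineg      : -3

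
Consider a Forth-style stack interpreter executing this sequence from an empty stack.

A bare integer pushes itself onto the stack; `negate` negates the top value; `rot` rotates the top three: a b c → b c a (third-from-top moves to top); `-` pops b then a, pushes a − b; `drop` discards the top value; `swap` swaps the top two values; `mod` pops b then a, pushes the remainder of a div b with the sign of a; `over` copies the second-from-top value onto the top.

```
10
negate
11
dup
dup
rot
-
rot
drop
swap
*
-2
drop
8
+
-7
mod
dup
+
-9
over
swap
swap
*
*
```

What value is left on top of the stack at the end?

10      [10]
negate  [-10]
11      [-10, 11]
dup     [-10, 11, 11]
dup     [-10, 11, 11, 11]
rot     [-10, 11, 11, 11]
-       [-10, 11, 0]
rot     [11, 0, -10]
drop    [11, 0]
swap    [0, 11]
*       [0]
-2      [0, -2]
drop    [0]
8       [0, 8]
+       [8]
-7      [8, -7]
mod     [1]
dup     [1, 1]
+       [2]
-9      [2, -9]
over    [2, -9, 2]
swap    [2, 2, -9]
swap    [2, -9, 2]
*       [2, -18]
*       [-36]

-36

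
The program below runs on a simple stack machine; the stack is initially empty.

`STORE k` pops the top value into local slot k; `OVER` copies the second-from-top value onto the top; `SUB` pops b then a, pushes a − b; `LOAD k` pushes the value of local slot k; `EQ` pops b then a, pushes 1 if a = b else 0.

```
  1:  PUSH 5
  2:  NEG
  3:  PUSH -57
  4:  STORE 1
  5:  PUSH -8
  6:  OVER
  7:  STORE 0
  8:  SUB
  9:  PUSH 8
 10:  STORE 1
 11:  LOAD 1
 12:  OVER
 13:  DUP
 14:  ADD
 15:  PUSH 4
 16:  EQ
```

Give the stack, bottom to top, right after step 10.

PUSH 5   : [5]
NEG      : [-5]
PUSH -57 : [-5, -57]
STORE 1  : [-5]
PUSH -8  : [-5, -8]
OVER     : [-5, -8, -5]
STORE 0  : [-5, -8]
SUB      : [3]
PUSH 8   : [3, 8]
STORE 1  : [3]

[3]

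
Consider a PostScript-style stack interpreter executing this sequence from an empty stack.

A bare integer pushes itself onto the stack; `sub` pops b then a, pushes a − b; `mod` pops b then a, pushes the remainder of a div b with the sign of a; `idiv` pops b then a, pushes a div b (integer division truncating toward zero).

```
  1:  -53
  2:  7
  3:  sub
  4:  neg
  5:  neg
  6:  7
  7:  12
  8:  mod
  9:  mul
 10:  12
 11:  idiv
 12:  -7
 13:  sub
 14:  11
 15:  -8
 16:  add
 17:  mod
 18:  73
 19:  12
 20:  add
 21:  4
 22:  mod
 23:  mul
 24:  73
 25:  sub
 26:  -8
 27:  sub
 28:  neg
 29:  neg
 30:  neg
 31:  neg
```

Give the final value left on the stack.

-66

-53  → -53
7    → -53 7
sub  → -60
neg  → 60
neg  → -60
7    → -60 7
12   → -60 7 12
mod  → -60 7
mul  → -420
12   → -420 12
idiv → -35
-7   → -35 -7
sub  → -28
11   → -28 11
-8   → -28 11 -8
add  → -28 3
mod  → -1
73   → -1 73
12   → -1 73 12
add  → -1 85
4    → -1 85 4
mod  → -1 1
mul  → -1
73   → -1 73
sub  → -74
-8   → -74 -8
sub  → -66
neg  → 66
neg  → -66
neg  → 66
neg  → -66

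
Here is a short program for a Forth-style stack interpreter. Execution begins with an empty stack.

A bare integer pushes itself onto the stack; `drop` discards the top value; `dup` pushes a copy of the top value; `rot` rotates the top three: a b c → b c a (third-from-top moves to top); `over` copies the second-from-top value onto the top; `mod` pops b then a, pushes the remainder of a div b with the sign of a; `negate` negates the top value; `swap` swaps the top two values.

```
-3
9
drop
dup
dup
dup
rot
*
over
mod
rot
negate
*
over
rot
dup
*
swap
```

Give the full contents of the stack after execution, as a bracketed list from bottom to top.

[0, 9, -3]

-3     -> [-3]
9      -> [-3, 9]
drop   -> [-3]
dup    -> [-3, -3]
dup    -> [-3, -3, -3]
dup    -> [-3, -3, -3, -3]
rot    -> [-3, -3, -3, -3]
*      -> [-3, -3, 9]
over   -> [-3, -3, 9, -3]
mod    -> [-3, -3, 0]
rot    -> [-3, 0, -3]
negate -> [-3, 0, 3]
*      -> [-3, 0]
over   -> [-3, 0, -3]
rot    -> [0, -3, -3]
dup    -> [0, -3, -3, -3]
*      -> [0, -3, 9]
swap   -> [0, 9, -3]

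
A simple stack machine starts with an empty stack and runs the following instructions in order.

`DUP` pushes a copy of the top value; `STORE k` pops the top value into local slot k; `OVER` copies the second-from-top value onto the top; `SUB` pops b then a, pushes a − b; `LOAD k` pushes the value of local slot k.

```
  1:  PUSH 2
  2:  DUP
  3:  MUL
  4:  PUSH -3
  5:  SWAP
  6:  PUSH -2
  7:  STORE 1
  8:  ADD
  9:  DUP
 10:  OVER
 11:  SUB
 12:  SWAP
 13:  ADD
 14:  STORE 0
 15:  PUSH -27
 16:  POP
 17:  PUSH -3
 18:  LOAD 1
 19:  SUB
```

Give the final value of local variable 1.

-2

PUSH 2   : [2]
DUP      : [2, 2]
MUL      : [4]
PUSH -3  : [4, -3]
SWAP     : [-3, 4]
PUSH -2  : [-3, 4, -2]
STORE 1  : [-3, 4]
ADD      : [1]
DUP      : [1, 1]
OVER     : [1, 1, 1]
SUB      : [1, 0]
SWAP     : [0, 1]
ADD      : [1]
STORE 0  : []
PUSH -27 : [-27]
POP      : []
PUSH -3  : [-3]
LOAD 1   : [-3, -2]
SUB      : [-1]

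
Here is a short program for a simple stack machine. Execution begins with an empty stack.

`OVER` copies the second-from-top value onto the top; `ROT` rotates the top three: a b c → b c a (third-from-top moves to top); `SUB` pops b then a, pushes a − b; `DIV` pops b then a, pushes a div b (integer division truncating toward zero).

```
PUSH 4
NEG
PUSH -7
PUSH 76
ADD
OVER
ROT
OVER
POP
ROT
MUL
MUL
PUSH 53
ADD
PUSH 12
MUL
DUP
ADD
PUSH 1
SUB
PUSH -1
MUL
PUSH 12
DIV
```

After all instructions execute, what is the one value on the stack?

PUSH 4  : 4
NEG     : -4
PUSH -7 : -4 -7
PUSH 76 : -4 -7 76
ADD     : -4 69
OVER    : -4 69 -4
ROT     : 69 -4 -4
OVER    : 69 -4 -4 -4
POP     : 69 -4 -4
ROT     : -4 -4 69
MUL     : -4 -276
MUL     : 1104
PUSH 53 : 1104 53
ADD     : 1157
PUSH 12 : 1157 12
MUL     : 13884
DUP     : 13884 13884
ADD     : 27768
PUSH 1  : 27768 1
SUB     : 27767
PUSH -1 : 27767 -1
MUL     : -27767
PUSH 12 : -27767 12
DIV     : -2313

-2313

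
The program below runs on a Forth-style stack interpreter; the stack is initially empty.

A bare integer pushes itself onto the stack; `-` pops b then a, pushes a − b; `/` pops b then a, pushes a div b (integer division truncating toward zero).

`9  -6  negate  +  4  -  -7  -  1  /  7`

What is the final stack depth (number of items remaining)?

9      : 9
-6     : 9 -6
negate : 9 6
+      : 15
4      : 15 4
-      : 11
-7     : 11 -7
-      : 18
1      : 18 1
/      : 18
7      : 18 7

2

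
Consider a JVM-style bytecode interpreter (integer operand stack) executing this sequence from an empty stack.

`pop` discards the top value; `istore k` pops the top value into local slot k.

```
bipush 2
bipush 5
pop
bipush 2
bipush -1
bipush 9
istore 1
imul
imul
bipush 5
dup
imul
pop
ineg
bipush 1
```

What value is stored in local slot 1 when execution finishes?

bipush 2  -> 2
bipush 5  -> 2 5
pop       -> 2
bipush 2  -> 2 2
bipush -1 -> 2 2 -1
bipush 9  -> 2 2 -1 9
istore 1  -> 2 2 -1
imul      -> 2 -2
imul      -> -4
bipush 5  -> -4 5
dup       -> -4 5 5
imul      -> -4 25
pop       -> -4
ineg      -> 4
bipush 1  -> 4 1

9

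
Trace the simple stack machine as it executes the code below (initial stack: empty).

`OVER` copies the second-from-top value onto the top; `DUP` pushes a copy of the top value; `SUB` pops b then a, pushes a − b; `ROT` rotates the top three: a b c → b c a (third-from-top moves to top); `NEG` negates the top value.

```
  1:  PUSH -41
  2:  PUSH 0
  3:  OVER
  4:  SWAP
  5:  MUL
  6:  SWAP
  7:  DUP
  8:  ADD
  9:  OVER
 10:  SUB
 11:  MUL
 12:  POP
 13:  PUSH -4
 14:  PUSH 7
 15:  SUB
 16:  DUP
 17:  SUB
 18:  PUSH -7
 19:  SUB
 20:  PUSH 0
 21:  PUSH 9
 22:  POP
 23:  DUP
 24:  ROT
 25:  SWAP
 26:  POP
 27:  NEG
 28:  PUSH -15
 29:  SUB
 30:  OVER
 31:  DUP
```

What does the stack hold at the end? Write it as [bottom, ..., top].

[0, 8, 0, 0]

PUSH -41 : [-41]
PUSH 0   : [-41, 0]
OVER     : [-41, 0, -41]
SWAP     : [-41, -41, 0]
MUL      : [-41, 0]
SWAP     : [0, -41]
DUP      : [0, -41, -41]
ADD      : [0, -82]
OVER     : [0, -82, 0]
SUB      : [0, -82]
MUL      : [0]
POP      : []
PUSH -4  : [-4]
PUSH 7   : [-4, 7]
SUB      : [-11]
DUP      : [-11, -11]
SUB      : [0]
PUSH -7  : [0, -7]
SUB      : [7]
PUSH 0   : [7, 0]
PUSH 9   : [7, 0, 9]
POP      : [7, 0]
DUP      : [7, 0, 0]
ROT      : [0, 0, 7]
SWAP     : [0, 7, 0]
POP      : [0, 7]
NEG      : [0, -7]
PUSH -15 : [0, -7, -15]
SUB      : [0, 8]
OVER     : [0, 8, 0]
DUP      : [0, 8, 0, 0]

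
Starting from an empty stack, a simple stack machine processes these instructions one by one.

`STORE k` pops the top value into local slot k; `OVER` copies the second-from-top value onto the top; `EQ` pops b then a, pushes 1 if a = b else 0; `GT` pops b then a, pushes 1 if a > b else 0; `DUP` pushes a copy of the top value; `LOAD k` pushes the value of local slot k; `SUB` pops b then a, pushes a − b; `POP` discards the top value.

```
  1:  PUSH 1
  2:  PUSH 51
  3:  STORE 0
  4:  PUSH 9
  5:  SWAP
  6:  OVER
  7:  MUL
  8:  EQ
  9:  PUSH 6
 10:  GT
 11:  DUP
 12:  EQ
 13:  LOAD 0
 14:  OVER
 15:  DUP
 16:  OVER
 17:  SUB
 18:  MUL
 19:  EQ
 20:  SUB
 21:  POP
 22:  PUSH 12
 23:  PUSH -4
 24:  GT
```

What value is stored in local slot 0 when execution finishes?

PUSH 1  : [1]
PUSH 51 : [1, 51]
STORE 0 : [1]
PUSH 9  : [1, 9]
SWAP    : [9, 1]
OVER    : [9, 1, 9]
MUL     : [9, 9]
EQ      : [1]
PUSH 6  : [1, 6]
GT      : [0]
DUP     : [0, 0]
EQ      : [1]
LOAD 0  : [1, 51]
OVER    : [1, 51, 1]
DUP     : [1, 51, 1, 1]
OVER    : [1, 51, 1, 1, 1]
SUB     : [1, 51, 1, 0]
MUL     : [1, 51, 0]
EQ      : [1, 0]
SUB     : [1]
POP     : []
PUSH 12 : [12]
PUSH -4 : [12, -4]
GT      : [1]

51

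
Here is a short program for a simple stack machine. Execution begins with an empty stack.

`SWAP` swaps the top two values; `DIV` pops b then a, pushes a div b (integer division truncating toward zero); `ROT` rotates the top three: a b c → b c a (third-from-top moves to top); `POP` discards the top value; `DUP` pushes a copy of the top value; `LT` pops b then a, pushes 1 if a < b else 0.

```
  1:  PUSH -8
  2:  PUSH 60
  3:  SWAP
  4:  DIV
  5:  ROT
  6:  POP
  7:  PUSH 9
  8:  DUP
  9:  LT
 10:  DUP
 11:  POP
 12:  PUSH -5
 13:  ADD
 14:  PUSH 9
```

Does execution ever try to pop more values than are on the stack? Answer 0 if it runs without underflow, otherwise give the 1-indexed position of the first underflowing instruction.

PUSH -8  -8
PUSH 60  -8 60
SWAP     60 -8
DIV      -7
ROT  — needs 3 operands, stack has 1 → underflow

5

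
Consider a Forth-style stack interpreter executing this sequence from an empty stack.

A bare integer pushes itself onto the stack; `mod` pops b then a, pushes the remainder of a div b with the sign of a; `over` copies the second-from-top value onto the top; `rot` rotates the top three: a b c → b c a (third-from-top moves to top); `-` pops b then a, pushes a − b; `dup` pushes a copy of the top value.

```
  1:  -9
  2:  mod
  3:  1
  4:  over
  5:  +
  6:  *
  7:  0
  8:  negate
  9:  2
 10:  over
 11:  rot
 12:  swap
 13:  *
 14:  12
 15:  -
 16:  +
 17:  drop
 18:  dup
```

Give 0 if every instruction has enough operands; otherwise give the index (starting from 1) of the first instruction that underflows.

2

-9 : -9
mod  — needs 2 operands, stack has 1 → underflow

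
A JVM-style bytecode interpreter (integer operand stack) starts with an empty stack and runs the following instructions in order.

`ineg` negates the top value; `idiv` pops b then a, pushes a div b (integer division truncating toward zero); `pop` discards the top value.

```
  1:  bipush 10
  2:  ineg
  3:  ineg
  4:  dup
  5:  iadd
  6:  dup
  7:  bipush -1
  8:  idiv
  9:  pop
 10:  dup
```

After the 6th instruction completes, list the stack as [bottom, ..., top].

[20, 20]

bipush 10 : 10
ineg      : -10
ineg      : 10
dup       : 10 10
iadd      : 20
dup       : 20 20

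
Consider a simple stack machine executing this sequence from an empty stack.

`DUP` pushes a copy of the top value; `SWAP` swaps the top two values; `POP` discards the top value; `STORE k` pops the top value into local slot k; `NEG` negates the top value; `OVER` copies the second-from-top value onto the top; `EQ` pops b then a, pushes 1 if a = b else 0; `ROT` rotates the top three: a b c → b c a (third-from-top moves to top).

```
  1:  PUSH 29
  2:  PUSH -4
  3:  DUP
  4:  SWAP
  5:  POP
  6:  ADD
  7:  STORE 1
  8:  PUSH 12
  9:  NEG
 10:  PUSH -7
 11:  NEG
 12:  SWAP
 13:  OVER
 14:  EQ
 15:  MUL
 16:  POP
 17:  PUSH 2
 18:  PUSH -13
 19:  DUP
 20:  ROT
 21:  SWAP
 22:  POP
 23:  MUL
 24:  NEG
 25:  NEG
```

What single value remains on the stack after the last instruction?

-26

PUSH 29  -> [29]
PUSH -4  -> [29, -4]
DUP      -> [29, -4, -4]
SWAP     -> [29, -4, -4]
POP      -> [29, -4]
ADD      -> [25]
STORE 1  -> []
PUSH 12  -> [12]
NEG      -> [-12]
PUSH -7  -> [-12, -7]
NEG      -> [-12, 7]
SWAP     -> [7, -12]
OVER     -> [7, -12, 7]
EQ       -> [7, 0]
MUL      -> [0]
POP      -> []
PUSH 2   -> [2]
PUSH -13 -> [2, -13]
DUP      -> [2, -13, -13]
ROT      -> [-13, -13, 2]
SWAP     -> [-13, 2, -13]
POP      -> [-13, 2]
MUL      -> [-26]
NEG      -> [26]
NEG      -> [-26]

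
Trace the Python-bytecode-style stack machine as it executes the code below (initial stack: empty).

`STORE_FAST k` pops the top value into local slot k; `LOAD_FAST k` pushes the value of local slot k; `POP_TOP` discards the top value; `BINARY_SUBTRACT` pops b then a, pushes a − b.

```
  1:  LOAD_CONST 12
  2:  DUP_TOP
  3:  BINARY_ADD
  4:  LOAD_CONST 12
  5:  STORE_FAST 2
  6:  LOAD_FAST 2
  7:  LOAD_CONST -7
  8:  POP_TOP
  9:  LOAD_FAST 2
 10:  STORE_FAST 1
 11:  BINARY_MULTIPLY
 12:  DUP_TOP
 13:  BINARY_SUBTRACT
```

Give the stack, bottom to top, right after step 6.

LOAD_CONST 12 -> 12
DUP_TOP       -> 12 12
BINARY_ADD    -> 24
LOAD_CONST 12 -> 24 12
STORE_FAST 2  -> 24
LOAD_FAST 2   -> 24 12

[24, 12]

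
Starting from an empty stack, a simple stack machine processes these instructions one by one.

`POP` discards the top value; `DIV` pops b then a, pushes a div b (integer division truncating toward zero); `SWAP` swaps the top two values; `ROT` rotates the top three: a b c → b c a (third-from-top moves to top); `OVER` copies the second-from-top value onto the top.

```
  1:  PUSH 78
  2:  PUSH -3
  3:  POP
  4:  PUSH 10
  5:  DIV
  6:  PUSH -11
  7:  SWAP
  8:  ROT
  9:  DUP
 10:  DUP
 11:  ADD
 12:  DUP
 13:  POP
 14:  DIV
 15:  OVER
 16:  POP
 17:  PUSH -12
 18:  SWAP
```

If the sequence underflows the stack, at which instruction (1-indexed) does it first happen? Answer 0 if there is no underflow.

8

PUSH 78  : [78]
PUSH -3  : [78, -3]
POP      : [78]
PUSH 10  : [78, 10]
DIV      : [7]
PUSH -11 : [7, -11]
SWAP     : [-11, 7]
ROT  — needs 3 operands, stack has 2 → underflow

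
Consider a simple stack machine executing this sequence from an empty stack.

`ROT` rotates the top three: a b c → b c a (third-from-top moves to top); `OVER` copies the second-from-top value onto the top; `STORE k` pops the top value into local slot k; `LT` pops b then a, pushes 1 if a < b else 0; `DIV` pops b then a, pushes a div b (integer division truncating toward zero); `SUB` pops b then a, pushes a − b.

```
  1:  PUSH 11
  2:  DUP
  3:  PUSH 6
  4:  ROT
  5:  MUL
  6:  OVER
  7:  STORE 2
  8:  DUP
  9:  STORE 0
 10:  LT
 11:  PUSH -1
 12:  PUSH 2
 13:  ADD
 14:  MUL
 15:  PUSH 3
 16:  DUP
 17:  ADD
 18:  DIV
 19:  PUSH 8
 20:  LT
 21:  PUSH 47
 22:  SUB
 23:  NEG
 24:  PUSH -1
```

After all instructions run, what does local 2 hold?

PUSH 11 -> [11]
DUP     -> [11, 11]
PUSH 6  -> [11, 11, 6]
ROT     -> [11, 6, 11]
MUL     -> [11, 66]
OVER    -> [11, 66, 11]
STORE 2 -> [11, 66]
DUP     -> [11, 66, 66]
STORE 0 -> [11, 66]
LT      -> [1]
PUSH -1 -> [1, -1]
PUSH 2  -> [1, -1, 2]
ADD     -> [1, 1]
MUL     -> [1]
PUSH 3  -> [1, 3]
DUP     -> [1, 3, 3]
ADD     -> [1, 6]
DIV     -> [0]
PUSH 8  -> [0, 8]
LT      -> [1]
PUSH 47 -> [1, 47]
SUB     -> [-46]
NEG     -> [46]
PUSH -1 -> [46, -1]

11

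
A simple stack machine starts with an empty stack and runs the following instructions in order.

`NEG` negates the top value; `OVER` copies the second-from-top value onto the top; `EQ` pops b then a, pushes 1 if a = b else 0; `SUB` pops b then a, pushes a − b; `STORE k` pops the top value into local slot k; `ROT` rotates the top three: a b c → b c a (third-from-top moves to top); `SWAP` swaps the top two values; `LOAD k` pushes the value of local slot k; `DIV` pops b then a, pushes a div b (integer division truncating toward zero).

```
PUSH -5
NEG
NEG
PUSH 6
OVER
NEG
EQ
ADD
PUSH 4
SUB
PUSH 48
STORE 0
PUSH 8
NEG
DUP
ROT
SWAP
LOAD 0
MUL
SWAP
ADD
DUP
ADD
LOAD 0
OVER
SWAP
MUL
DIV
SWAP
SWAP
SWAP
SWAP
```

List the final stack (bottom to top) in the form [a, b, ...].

PUSH -5 → -5
NEG     → 5
NEG     → -5
PUSH 6  → -5 6
OVER    → -5 6 -5
NEG     → -5 6 5
EQ      → -5 0
ADD     → -5
PUSH 4  → -5 4
SUB     → -9
PUSH 48 → -9 48
STORE 0 → -9
PUSH 8  → -9 8
NEG     → -9 -8
DUP     → -9 -8 -8
ROT     → -8 -8 -9
SWAP    → -8 -9 -8
LOAD 0  → -8 -9 -8 48
MUL     → -8 -9 -384
SWAP    → -8 -384 -9
ADD     → -8 -393
DUP     → -8 -393 -393
ADD     → -8 -786
LOAD 0  → -8 -786 48
OVER    → -8 -786 48 -786
SWAP    → -8 -786 -786 48
MUL     → -8 -786 -37728
DIV     → -8 0
SWAP    → 0 -8
SWAP    → -8 0
SWAP    → 0 -8
SWAP    → -8 0

[-8, 0]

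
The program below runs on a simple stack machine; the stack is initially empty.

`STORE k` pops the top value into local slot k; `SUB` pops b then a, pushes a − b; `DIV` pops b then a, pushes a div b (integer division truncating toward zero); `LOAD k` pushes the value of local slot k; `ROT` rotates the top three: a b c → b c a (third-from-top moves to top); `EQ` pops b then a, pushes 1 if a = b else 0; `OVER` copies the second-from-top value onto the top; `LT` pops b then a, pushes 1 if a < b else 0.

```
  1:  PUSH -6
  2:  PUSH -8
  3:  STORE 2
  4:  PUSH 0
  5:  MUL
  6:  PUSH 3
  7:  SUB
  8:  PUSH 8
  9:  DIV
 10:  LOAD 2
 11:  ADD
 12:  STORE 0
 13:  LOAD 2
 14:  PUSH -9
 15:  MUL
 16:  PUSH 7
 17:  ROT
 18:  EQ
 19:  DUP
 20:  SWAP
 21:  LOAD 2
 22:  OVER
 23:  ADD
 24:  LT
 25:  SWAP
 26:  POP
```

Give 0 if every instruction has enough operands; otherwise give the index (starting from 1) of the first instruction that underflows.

PUSH -6 : [-6]
PUSH -8 : [-6, -8]
STORE 2 : [-6]
PUSH 0  : [-6, 0]
MUL     : [0]
PUSH 3  : [0, 3]
SUB     : [-3]
PUSH 8  : [-3, 8]
DIV     : [0]
LOAD 2  : [0, -8]
ADD     : [-8]
STORE 0 : []
LOAD 2  : [-8]
PUSH -9 : [-8, -9]
MUL     : [72]
PUSH 7  : [72, 7]
ROT  — needs 3 operands, stack has 2 → underflow

17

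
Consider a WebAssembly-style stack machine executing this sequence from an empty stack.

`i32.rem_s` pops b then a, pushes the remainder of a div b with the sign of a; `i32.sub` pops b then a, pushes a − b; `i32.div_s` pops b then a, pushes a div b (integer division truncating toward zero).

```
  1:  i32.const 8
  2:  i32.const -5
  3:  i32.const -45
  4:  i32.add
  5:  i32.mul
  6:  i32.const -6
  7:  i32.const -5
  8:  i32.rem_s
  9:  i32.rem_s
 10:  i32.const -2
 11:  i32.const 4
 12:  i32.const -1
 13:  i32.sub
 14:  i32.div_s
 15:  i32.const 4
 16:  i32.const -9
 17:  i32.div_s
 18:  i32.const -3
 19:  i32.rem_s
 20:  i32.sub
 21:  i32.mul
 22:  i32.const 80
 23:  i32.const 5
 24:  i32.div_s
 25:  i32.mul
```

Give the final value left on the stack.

0

i32.const 8   → [8]
i32.const -5  → [8, -5]
i32.const -45 → [8, -5, -45]
i32.add       → [8, -50]
i32.mul       → [-400]
i32.const -6  → [-400, -6]
i32.const -5  → [-400, -6, -5]
i32.rem_s     → [-400, -1]
i32.rem_s     → [0]
i32.const -2  → [0, -2]
i32.const 4   → [0, -2, 4]
i32.const -1  → [0, -2, 4, -1]
i32.sub       → [0, -2, 5]
i32.div_s     → [0, 0]
i32.const 4   → [0, 0, 4]
i32.const -9  → [0, 0, 4, -9]
i32.div_s     → [0, 0, 0]
i32.const -3  → [0, 0, 0, -3]
i32.rem_s     → [0, 0, 0]
i32.sub       → [0, 0]
i32.mul       → [0]
i32.const 80  → [0, 80]
i32.const 5   → [0, 80, 5]
i32.div_s     → [0, 16]
i32.mul       → [0]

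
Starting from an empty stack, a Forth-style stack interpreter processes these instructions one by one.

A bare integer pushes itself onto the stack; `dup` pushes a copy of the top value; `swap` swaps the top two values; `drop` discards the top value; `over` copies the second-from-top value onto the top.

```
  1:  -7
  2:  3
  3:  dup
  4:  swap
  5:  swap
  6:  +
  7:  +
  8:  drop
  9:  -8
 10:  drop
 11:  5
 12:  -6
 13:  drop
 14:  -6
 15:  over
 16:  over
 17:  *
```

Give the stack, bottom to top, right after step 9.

[-8]

-7   : [-7]
3    : [-7, 3]
dup  : [-7, 3, 3]
swap : [-7, 3, 3]
swap : [-7, 3, 3]
+    : [-7, 6]
+    : [-1]
drop : []
-8   : [-8]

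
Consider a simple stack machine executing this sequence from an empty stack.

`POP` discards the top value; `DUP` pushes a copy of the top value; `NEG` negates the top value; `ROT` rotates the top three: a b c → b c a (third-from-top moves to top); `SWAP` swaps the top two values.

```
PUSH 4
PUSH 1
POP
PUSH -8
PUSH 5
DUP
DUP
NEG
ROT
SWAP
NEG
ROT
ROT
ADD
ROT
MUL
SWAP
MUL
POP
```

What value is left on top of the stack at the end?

PUSH 4  : 4
PUSH 1  : 4 1
POP     : 4
PUSH -8 : 4 -8
PUSH 5  : 4 -8 5
DUP     : 4 -8 5 5
DUP     : 4 -8 5 5 5
NEG     : 4 -8 5 5 -5
ROT     : 4 -8 5 -5 5
SWAP    : 4 -8 5 5 -5
NEG     : 4 -8 5 5 5
ROT     : 4 -8 5 5 5
ROT     : 4 -8 5 5 5
ADD     : 4 -8 5 10
ROT     : 4 5 10 -8
MUL     : 4 5 -80
SWAP    : 4 -80 5
MUL     : 4 -400
POP     : 4

4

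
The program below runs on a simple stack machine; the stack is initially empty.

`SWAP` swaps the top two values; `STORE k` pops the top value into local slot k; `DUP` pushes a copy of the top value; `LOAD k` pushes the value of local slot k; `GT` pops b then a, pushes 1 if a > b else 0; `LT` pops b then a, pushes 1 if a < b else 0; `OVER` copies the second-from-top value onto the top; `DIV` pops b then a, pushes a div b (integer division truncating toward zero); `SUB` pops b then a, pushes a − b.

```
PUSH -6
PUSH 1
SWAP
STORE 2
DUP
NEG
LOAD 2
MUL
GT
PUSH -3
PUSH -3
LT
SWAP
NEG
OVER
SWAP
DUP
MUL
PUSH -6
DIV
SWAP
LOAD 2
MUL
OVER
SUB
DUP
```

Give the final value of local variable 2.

PUSH -6 : [-6]
PUSH 1  : [-6, 1]
SWAP    : [1, -6]
STORE 2 : [1]
DUP     : [1, 1]
NEG     : [1, -1]
LOAD 2  : [1, -1, -6]
MUL     : [1, 6]
GT      : [0]
PUSH -3 : [0, -3]
PUSH -3 : [0, -3, -3]
LT      : [0, 0]
SWAP    : [0, 0]
NEG     : [0, 0]
OVER    : [0, 0, 0]
SWAP    : [0, 0, 0]
DUP     : [0, 0, 0, 0]
MUL     : [0, 0, 0]
PUSH -6 : [0, 0, 0, -6]
DIV     : [0, 0, 0]
SWAP    : [0, 0, 0]
LOAD 2  : [0, 0, 0, -6]
MUL     : [0, 0, 0]
OVER    : [0, 0, 0, 0]
SUB     : [0, 0, 0]
DUP     : [0, 0, 0, 0]

-6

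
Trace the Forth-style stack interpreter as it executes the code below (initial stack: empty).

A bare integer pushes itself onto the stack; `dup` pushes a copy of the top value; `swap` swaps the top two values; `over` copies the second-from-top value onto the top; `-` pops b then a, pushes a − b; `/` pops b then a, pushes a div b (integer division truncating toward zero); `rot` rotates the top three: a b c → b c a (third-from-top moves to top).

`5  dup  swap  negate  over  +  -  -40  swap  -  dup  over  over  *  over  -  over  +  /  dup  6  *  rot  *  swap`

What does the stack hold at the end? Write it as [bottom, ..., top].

[0, 0]

5      → [5]
dup    → [5, 5]
swap   → [5, 5]
negate → [5, -5]
over   → [5, -5, 5]
+      → [5, 0]
-      → [5]
-40    → [5, -40]
swap   → [-40, 5]
-      → [-45]
dup    → [-45, -45]
over   → [-45, -45, -45]
over   → [-45, -45, -45, -45]
*      → [-45, -45, 2025]
over   → [-45, -45, 2025, -45]
-      → [-45, -45, 2070]
over   → [-45, -45, 2070, -45]
+      → [-45, -45, 2025]
/      → [-45, 0]
dup    → [-45, 0, 0]
6      → [-45, 0, 0, 6]
*      → [-45, 0, 0]
rot    → [0, 0, -45]
*      → [0, 0]
swap   → [0, 0]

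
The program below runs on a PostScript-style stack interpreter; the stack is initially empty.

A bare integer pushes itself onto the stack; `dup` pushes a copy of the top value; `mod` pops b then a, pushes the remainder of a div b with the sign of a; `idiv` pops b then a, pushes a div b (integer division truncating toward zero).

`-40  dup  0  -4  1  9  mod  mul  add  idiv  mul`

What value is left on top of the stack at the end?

-40  : -40
dup  : -40 -40
0    : -40 -40 0
-4   : -40 -40 0 -4
1    : -40 -40 0 -4 1
9    : -40 -40 0 -4 1 9
mod  : -40 -40 0 -4 1
mul  : -40 -40 0 -4
add  : -40 -40 -4
idiv : -40 10
mul  : -400

-400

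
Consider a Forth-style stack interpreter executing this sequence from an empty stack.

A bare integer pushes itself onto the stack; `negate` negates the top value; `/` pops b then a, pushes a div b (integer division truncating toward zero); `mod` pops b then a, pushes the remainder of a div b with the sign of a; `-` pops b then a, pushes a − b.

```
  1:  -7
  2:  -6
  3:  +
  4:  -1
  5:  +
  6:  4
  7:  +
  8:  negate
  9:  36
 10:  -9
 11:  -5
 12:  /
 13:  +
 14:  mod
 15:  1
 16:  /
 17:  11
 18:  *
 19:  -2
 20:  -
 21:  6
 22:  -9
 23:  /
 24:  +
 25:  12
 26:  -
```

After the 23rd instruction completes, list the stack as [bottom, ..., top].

-7     → [-7]
-6     → [-7, -6]
+      → [-13]
-1     → [-13, -1]
+      → [-14]
4      → [-14, 4]
+      → [-10]
negate → [10]
36     → [10, 36]
-9     → [10, 36, -9]
-5     → [10, 36, -9, -5]
/      → [10, 36, 1]
+      → [10, 37]
mod    → [10]
1      → [10, 1]
/      → [10]
11     → [10, 11]
*      → [110]
-2     → [110, -2]
-      → [112]
6      → [112, 6]
-9     → [112, 6, -9]
/      → [112, 0]

[112, 0]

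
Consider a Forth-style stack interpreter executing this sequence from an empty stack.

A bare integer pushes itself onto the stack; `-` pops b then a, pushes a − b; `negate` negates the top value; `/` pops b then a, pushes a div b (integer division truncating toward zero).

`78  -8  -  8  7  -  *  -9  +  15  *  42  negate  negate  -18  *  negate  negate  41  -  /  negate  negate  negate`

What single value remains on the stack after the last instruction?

1

78      [78]
-8      [78, -8]
-       [86]
8       [86, 8]
7       [86, 8, 7]
-       [86, 1]
*       [86]
-9      [86, -9]
+       [77]
15      [77, 15]
*       [1155]
42      [1155, 42]
negate  [1155, -42]
negate  [1155, 42]
-18     [1155, 42, -18]
*       [1155, -756]
negate  [1155, 756]
negate  [1155, -756]
41      [1155, -756, 41]
-       [1155, -797]
/       [-1]
negate  [1]
negate  [-1]
negate  [1]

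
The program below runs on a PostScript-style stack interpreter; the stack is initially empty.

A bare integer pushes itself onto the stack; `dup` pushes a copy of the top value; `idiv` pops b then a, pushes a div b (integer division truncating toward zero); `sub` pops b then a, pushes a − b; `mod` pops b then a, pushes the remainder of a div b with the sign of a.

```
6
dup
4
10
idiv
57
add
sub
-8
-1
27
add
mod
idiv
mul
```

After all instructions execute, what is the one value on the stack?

6    : 6
dup  : 6 6
4    : 6 6 4
10   : 6 6 4 10
idiv : 6 6 0
57   : 6 6 0 57
add  : 6 6 57
sub  : 6 -51
-8   : 6 -51 -8
-1   : 6 -51 -8 -1
27   : 6 -51 -8 -1 27
add  : 6 -51 -8 26
mod  : 6 -51 -8
idiv : 6 6
mul  : 36

36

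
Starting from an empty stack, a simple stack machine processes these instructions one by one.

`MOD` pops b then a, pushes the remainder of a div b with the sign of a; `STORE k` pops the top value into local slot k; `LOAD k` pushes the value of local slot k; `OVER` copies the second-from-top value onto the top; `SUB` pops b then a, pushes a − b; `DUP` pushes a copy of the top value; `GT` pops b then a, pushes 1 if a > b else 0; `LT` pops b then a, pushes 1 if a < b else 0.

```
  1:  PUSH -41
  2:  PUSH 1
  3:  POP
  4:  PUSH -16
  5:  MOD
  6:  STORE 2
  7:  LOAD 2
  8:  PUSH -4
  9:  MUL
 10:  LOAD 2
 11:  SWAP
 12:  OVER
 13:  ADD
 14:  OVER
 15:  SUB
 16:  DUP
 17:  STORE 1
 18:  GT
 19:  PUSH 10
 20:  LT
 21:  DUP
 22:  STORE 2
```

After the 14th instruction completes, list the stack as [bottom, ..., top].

PUSH -41 : -41
PUSH 1   : -41 1
POP      : -41
PUSH -16 : -41 -16
MOD      : -9
STORE 2  : (empty)
LOAD 2   : -9
PUSH -4  : -9 -4
MUL      : 36
LOAD 2   : 36 -9
SWAP     : -9 36
OVER     : -9 36 -9
ADD      : -9 27
OVER     : -9 27 -9

[-9, 27, -9]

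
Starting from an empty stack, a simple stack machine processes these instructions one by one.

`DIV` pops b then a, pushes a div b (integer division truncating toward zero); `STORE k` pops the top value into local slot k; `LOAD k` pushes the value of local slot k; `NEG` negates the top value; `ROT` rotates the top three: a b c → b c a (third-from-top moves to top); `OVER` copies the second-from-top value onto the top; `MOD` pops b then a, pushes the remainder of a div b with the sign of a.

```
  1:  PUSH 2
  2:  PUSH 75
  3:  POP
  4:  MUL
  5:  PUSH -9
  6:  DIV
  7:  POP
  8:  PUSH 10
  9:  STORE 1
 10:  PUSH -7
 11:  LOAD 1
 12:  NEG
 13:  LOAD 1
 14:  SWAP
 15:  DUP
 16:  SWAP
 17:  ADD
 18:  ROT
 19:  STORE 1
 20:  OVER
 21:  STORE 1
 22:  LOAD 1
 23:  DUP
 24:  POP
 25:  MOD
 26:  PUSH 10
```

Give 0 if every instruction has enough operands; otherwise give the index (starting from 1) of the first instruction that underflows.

4

PUSH 2  : [2]
PUSH 75 : [2, 75]
POP     : [2]
MUL  — needs 2 operands, stack has 1 → underflow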